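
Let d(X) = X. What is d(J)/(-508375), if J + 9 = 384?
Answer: -3/4067 ≈ -0.00073764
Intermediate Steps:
J = 375 (J = -9 + 384 = 375)
d(J)/(-508375) = 375/(-508375) = 375*(-1/508375) = -3/4067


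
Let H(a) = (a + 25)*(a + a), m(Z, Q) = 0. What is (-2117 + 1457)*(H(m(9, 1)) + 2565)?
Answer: -1692900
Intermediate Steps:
H(a) = 2*a*(25 + a) (H(a) = (25 + a)*(2*a) = 2*a*(25 + a))
(-2117 + 1457)*(H(m(9, 1)) + 2565) = (-2117 + 1457)*(2*0*(25 + 0) + 2565) = -660*(2*0*25 + 2565) = -660*(0 + 2565) = -660*2565 = -1692900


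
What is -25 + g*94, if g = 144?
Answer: 13511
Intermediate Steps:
-25 + g*94 = -25 + 144*94 = -25 + 13536 = 13511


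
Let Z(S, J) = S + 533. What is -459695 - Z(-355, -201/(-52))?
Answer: -459873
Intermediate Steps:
Z(S, J) = 533 + S
-459695 - Z(-355, -201/(-52)) = -459695 - (533 - 355) = -459695 - 1*178 = -459695 - 178 = -459873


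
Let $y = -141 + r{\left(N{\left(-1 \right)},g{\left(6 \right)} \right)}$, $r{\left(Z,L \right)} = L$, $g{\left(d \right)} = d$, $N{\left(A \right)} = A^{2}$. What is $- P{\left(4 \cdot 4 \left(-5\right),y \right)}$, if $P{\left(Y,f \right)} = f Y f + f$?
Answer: $1458135$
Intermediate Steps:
$y = -135$ ($y = -141 + 6 = -135$)
$P{\left(Y,f \right)} = f + Y f^{2}$ ($P{\left(Y,f \right)} = Y f f + f = Y f^{2} + f = f + Y f^{2}$)
$- P{\left(4 \cdot 4 \left(-5\right),y \right)} = - \left(-135\right) \left(1 + 4 \cdot 4 \left(-5\right) \left(-135\right)\right) = - \left(-135\right) \left(1 + 16 \left(-5\right) \left(-135\right)\right) = - \left(-135\right) \left(1 - -10800\right) = - \left(-135\right) \left(1 + 10800\right) = - \left(-135\right) 10801 = \left(-1\right) \left(-1458135\right) = 1458135$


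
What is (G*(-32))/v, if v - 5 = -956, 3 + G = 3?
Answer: 0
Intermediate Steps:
G = 0 (G = -3 + 3 = 0)
v = -951 (v = 5 - 956 = -951)
(G*(-32))/v = (0*(-32))/(-951) = 0*(-1/951) = 0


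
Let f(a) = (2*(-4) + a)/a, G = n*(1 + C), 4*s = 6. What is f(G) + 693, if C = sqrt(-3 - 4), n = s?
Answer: 2080/3 + 2*I*sqrt(7)/3 ≈ 693.33 + 1.7638*I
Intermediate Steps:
s = 3/2 (s = (1/4)*6 = 3/2 ≈ 1.5000)
n = 3/2 ≈ 1.5000
C = I*sqrt(7) (C = sqrt(-7) = I*sqrt(7) ≈ 2.6458*I)
G = 3/2 + 3*I*sqrt(7)/2 (G = 3*(1 + I*sqrt(7))/2 = 3/2 + 3*I*sqrt(7)/2 ≈ 1.5 + 3.9686*I)
f(a) = (-8 + a)/a
f(G) + 693 = (-8 + (3/2 + 3*I*sqrt(7)/2))/(3/2 + 3*I*sqrt(7)/2) + 693 = (-13/2 + 3*I*sqrt(7)/2)/(3/2 + 3*I*sqrt(7)/2) + 693 = 693 + (-13/2 + 3*I*sqrt(7)/2)/(3/2 + 3*I*sqrt(7)/2)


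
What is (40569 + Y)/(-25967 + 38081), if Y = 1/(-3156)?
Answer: 128035763/38231784 ≈ 3.3489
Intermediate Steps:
Y = -1/3156 ≈ -0.00031686
(40569 + Y)/(-25967 + 38081) = (40569 - 1/3156)/(-25967 + 38081) = (128035763/3156)/12114 = (128035763/3156)*(1/12114) = 128035763/38231784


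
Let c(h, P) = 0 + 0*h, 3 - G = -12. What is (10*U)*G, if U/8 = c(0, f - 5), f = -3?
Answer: 0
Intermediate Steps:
G = 15 (G = 3 - 1*(-12) = 3 + 12 = 15)
c(h, P) = 0 (c(h, P) = 0 + 0 = 0)
U = 0 (U = 8*0 = 0)
(10*U)*G = (10*0)*15 = 0*15 = 0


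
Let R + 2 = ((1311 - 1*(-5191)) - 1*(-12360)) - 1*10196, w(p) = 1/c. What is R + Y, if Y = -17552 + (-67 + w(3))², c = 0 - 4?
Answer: -69847/16 ≈ -4365.4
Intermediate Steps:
c = -4
w(p) = -¼ (w(p) = 1/(-4) = -¼)
Y = -208471/16 (Y = -17552 + (-67 - ¼)² = -17552 + (-269/4)² = -17552 + 72361/16 = -208471/16 ≈ -13029.)
R = 8664 (R = -2 + (((1311 - 1*(-5191)) - 1*(-12360)) - 1*10196) = -2 + (((1311 + 5191) + 12360) - 10196) = -2 + ((6502 + 12360) - 10196) = -2 + (18862 - 10196) = -2 + 8666 = 8664)
R + Y = 8664 - 208471/16 = -69847/16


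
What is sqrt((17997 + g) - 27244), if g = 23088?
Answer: sqrt(13841) ≈ 117.65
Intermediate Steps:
sqrt((17997 + g) - 27244) = sqrt((17997 + 23088) - 27244) = sqrt(41085 - 27244) = sqrt(13841)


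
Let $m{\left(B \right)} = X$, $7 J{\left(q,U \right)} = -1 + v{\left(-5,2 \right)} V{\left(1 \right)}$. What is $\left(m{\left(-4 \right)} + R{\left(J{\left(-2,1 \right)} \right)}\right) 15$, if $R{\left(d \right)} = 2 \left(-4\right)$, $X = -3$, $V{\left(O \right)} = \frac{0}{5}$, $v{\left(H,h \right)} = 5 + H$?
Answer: $-165$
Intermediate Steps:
$V{\left(O \right)} = 0$ ($V{\left(O \right)} = 0 \cdot \frac{1}{5} = 0$)
$J{\left(q,U \right)} = - \frac{1}{7}$ ($J{\left(q,U \right)} = \frac{-1 + \left(5 - 5\right) 0}{7} = \frac{-1 + 0 \cdot 0}{7} = \frac{-1 + 0}{7} = \frac{1}{7} \left(-1\right) = - \frac{1}{7}$)
$R{\left(d \right)} = -8$
$m{\left(B \right)} = -3$
$\left(m{\left(-4 \right)} + R{\left(J{\left(-2,1 \right)} \right)}\right) 15 = \left(-3 - 8\right) 15 = \left(-11\right) 15 = -165$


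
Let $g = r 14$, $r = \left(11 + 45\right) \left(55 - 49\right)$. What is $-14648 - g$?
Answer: $-19352$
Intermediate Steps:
$r = 336$ ($r = 56 \cdot 6 = 336$)
$g = 4704$ ($g = 336 \cdot 14 = 4704$)
$-14648 - g = -14648 - 4704 = -19352$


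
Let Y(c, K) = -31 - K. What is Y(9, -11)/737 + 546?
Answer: 402382/737 ≈ 545.97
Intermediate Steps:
Y(9, -11)/737 + 546 = (-31 - 1*(-11))/737 + 546 = (-31 + 11)*(1/737) + 546 = -20*1/737 + 546 = -20/737 + 546 = 402382/737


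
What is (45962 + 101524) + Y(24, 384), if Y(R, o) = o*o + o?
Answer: 295326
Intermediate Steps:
Y(R, o) = o + o² (Y(R, o) = o² + o = o + o²)
(45962 + 101524) + Y(24, 384) = (45962 + 101524) + 384*(1 + 384) = 147486 + 384*385 = 147486 + 147840 = 295326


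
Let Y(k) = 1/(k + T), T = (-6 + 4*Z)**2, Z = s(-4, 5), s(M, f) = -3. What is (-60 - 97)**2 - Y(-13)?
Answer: 7665838/311 ≈ 24649.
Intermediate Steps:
Z = -3
T = 324 (T = (-6 + 4*(-3))**2 = (-6 - 12)**2 = (-18)**2 = 324)
Y(k) = 1/(324 + k) (Y(k) = 1/(k + 324) = 1/(324 + k))
(-60 - 97)**2 - Y(-13) = (-60 - 97)**2 - 1/(324 - 13) = (-157)**2 - 1/311 = 24649 - 1*1/311 = 24649 - 1/311 = 7665838/311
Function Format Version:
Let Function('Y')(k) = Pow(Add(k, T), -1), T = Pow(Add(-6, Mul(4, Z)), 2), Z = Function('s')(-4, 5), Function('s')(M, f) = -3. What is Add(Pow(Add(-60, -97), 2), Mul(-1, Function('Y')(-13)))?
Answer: Rational(7665838, 311) ≈ 24649.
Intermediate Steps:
Z = -3
T = 324 (T = Pow(Add(-6, Mul(4, -3)), 2) = Pow(Add(-6, -12), 2) = Pow(-18, 2) = 324)
Function('Y')(k) = Pow(Add(324, k), -1) (Function('Y')(k) = Pow(Add(k, 324), -1) = Pow(Add(324, k), -1))
Add(Pow(Add(-60, -97), 2), Mul(-1, Function('Y')(-13))) = Add(Pow(Add(-60, -97), 2), Mul(-1, Pow(Add(324, -13), -1))) = Add(Pow(-157, 2), Mul(-1, Pow(311, -1))) = Add(24649, Mul(-1, Rational(1, 311))) = Add(24649, Rational(-1, 311)) = Rational(7665838, 311)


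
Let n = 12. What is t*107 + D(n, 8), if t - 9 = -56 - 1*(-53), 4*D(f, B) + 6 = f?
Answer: 1287/2 ≈ 643.50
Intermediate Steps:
D(f, B) = -3/2 + f/4
t = 6 (t = 9 + (-56 - 1*(-53)) = 9 + (-56 + 53) = 9 - 3 = 6)
t*107 + D(n, 8) = 6*107 + (-3/2 + (1/4)*12) = 642 + (-3/2 + 3) = 642 + 3/2 = 1287/2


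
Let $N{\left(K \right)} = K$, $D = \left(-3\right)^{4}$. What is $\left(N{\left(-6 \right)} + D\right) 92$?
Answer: $6900$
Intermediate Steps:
$D = 81$
$\left(N{\left(-6 \right)} + D\right) 92 = \left(-6 + 81\right) 92 = 75 \cdot 92 = 6900$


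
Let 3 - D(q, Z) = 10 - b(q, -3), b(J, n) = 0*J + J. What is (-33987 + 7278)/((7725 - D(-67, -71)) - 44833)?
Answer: 26709/37034 ≈ 0.72120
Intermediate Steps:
b(J, n) = J (b(J, n) = 0 + J = J)
D(q, Z) = -7 + q (D(q, Z) = 3 - (10 - q) = 3 + (-10 + q) = -7 + q)
(-33987 + 7278)/((7725 - D(-67, -71)) - 44833) = (-33987 + 7278)/((7725 - (-7 - 67)) - 44833) = -26709/((7725 - 1*(-74)) - 44833) = -26709/((7725 + 74) - 44833) = -26709/(7799 - 44833) = -26709/(-37034) = -26709*(-1/37034) = 26709/37034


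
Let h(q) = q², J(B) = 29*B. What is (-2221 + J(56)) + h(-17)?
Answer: -308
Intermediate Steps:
(-2221 + J(56)) + h(-17) = (-2221 + 29*56) + (-17)² = (-2221 + 1624) + 289 = -597 + 289 = -308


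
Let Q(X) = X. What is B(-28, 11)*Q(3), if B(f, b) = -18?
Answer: -54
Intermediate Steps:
B(-28, 11)*Q(3) = -18*3 = -54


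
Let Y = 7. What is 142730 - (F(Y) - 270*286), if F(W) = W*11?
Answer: 219873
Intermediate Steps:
F(W) = 11*W
142730 - (F(Y) - 270*286) = 142730 - (11*7 - 270*286) = 142730 - (77 - 77220) = 142730 - 1*(-77143) = 142730 + 77143 = 219873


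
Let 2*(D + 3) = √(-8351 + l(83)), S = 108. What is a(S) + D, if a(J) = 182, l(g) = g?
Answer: 179 + I*√2067 ≈ 179.0 + 45.464*I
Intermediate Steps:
D = -3 + I*√2067 (D = -3 + √(-8351 + 83)/2 = -3 + √(-8268)/2 = -3 + (2*I*√2067)/2 = -3 + I*√2067 ≈ -3.0 + 45.464*I)
a(S) + D = 182 + (-3 + I*√2067) = 179 + I*√2067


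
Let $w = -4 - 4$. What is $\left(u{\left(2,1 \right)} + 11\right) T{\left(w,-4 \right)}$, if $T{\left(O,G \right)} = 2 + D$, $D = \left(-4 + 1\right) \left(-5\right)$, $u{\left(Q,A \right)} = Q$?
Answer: $221$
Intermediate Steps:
$D = 15$ ($D = \left(-3\right) \left(-5\right) = 15$)
$w = -8$
$T{\left(O,G \right)} = 17$ ($T{\left(O,G \right)} = 2 + 15 = 17$)
$\left(u{\left(2,1 \right)} + 11\right) T{\left(w,-4 \right)} = \left(2 + 11\right) 17 = 13 \cdot 17 = 221$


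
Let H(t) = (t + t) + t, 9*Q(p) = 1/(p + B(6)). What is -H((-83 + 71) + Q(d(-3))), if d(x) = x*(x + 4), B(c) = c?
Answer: 323/9 ≈ 35.889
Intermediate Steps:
d(x) = x*(4 + x)
Q(p) = 1/(9*(6 + p)) (Q(p) = 1/(9*(p + 6)) = 1/(9*(6 + p)))
H(t) = 3*t (H(t) = 2*t + t = 3*t)
-H((-83 + 71) + Q(d(-3))) = -3*((-83 + 71) + 1/(9*(6 - 3*(4 - 3)))) = -3*(-12 + 1/(9*(6 - 3*1))) = -3*(-12 + 1/(9*(6 - 3))) = -3*(-12 + (1/9)/3) = -3*(-12 + (1/9)*(1/3)) = -3*(-12 + 1/27) = -3*(-323)/27 = -1*(-323/9) = 323/9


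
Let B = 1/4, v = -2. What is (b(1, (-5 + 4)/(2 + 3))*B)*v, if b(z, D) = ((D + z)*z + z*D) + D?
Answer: -⅕ ≈ -0.20000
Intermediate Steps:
b(z, D) = D + D*z + z*(D + z) (b(z, D) = (z*(D + z) + D*z) + D = (D*z + z*(D + z)) + D = D + D*z + z*(D + z))
B = ¼ ≈ 0.25000
(b(1, (-5 + 4)/(2 + 3))*B)*v = (((-5 + 4)/(2 + 3) + 1² + 2*((-5 + 4)/(2 + 3))*1)*(¼))*(-2) = ((-1/5 + 1 + 2*(-1/5)*1)*(¼))*(-2) = ((-1*⅕ + 1 + 2*(-1*⅕)*1)*(¼))*(-2) = ((-⅕ + 1 + 2*(-⅕)*1)*(¼))*(-2) = ((-⅕ + 1 - ⅖)*(¼))*(-2) = ((⅖)*(¼))*(-2) = (⅒)*(-2) = -⅕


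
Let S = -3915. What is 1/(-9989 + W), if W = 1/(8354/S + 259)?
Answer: -1005631/10045244144 ≈ -0.00010011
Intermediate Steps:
W = 3915/1005631 (W = 1/(8354/(-3915) + 259) = 1/(8354*(-1/3915) + 259) = 1/(-8354/3915 + 259) = 1/(1005631/3915) = 3915/1005631 ≈ 0.0038931)
1/(-9989 + W) = 1/(-9989 + 3915/1005631) = 1/(-10045244144/1005631) = -1005631/10045244144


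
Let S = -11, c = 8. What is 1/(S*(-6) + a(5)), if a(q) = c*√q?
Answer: 33/2018 - 2*√5/1009 ≈ 0.011921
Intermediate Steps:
a(q) = 8*√q
1/(S*(-6) + a(5)) = 1/(-11*(-6) + 8*√5) = 1/(66 + 8*√5)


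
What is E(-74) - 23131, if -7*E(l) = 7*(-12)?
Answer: -23119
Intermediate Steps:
E(l) = 12 (E(l) = -(-12) = -1/7*(-84) = 12)
E(-74) - 23131 = 12 - 23131 = -23119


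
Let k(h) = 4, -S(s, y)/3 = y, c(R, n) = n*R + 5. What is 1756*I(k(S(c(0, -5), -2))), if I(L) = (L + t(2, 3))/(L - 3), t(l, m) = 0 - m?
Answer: 1756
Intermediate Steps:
c(R, n) = 5 + R*n (c(R, n) = R*n + 5 = 5 + R*n)
S(s, y) = -3*y
t(l, m) = -m
I(L) = 1 (I(L) = (L - 1*3)/(L - 3) = (L - 3)/(-3 + L) = (-3 + L)/(-3 + L) = 1)
1756*I(k(S(c(0, -5), -2))) = 1756*1 = 1756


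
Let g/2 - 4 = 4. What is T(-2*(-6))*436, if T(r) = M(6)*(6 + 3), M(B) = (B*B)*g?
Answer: 2260224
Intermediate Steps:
g = 16 (g = 8 + 2*4 = 8 + 8 = 16)
M(B) = 16*B² (M(B) = (B*B)*16 = B²*16 = 16*B²)
T(r) = 5184 (T(r) = (16*6²)*(6 + 3) = (16*36)*9 = 576*9 = 5184)
T(-2*(-6))*436 = 5184*436 = 2260224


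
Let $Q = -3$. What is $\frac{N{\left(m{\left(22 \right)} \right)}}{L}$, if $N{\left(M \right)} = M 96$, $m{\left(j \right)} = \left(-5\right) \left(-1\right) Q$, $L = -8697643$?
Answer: $\frac{1440}{8697643} \approx 0.00016556$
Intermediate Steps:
$m{\left(j \right)} = -15$ ($m{\left(j \right)} = \left(-5\right) \left(-1\right) \left(-3\right) = 5 \left(-3\right) = -15$)
$N{\left(M \right)} = 96 M$
$\frac{N{\left(m{\left(22 \right)} \right)}}{L} = \frac{96 \left(-15\right)}{-8697643} = \left(-1440\right) \left(- \frac{1}{8697643}\right) = \frac{1440}{8697643}$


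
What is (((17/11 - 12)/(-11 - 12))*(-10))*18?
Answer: -900/11 ≈ -81.818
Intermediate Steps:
(((17/11 - 12)/(-11 - 12))*(-10))*18 = (((17*(1/11) - 12)/(-23))*(-10))*18 = (((17/11 - 12)*(-1/23))*(-10))*18 = (-115/11*(-1/23)*(-10))*18 = ((5/11)*(-10))*18 = -50/11*18 = -900/11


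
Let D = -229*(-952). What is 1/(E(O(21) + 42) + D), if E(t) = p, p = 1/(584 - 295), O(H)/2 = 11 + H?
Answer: 289/63004313 ≈ 4.5870e-6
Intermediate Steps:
D = 218008 (D = -1*(-218008) = 218008)
O(H) = 22 + 2*H (O(H) = 2*(11 + H) = 22 + 2*H)
p = 1/289 ≈ 0.0034602
E(t) = 1/289
1/(E(O(21) + 42) + D) = 1/(1/289 + 218008) = 1/(63004313/289) = 289/63004313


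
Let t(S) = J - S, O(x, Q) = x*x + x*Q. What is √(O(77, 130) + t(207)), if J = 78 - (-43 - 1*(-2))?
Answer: 11*√131 ≈ 125.90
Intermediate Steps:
J = 119 (J = 78 - (-43 + 2) = 78 - 1*(-41) = 78 + 41 = 119)
O(x, Q) = x² + Q*x
t(S) = 119 - S
√(O(77, 130) + t(207)) = √(77*(130 + 77) + (119 - 1*207)) = √(77*207 + (119 - 207)) = √(15939 - 88) = √15851 = 11*√131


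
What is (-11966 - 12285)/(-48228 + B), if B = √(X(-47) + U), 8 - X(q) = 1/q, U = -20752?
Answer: 18323376572/36440051405 + 24251*I*√45823449/109320154215 ≈ 0.50284 + 0.0015017*I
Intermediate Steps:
X(q) = 8 - 1/q
B = I*√45823449/47 (B = √((8 - 1/(-47)) - 20752) = √((8 - 1*(-1/47)) - 20752) = √((8 + 1/47) - 20752) = √(377/47 - 20752) = √(-974967/47) = I*√45823449/47 ≈ 144.03*I)
(-11966 - 12285)/(-48228 + B) = (-11966 - 12285)/(-48228 + I*√45823449/47) = -24251/(-48228 + I*√45823449/47)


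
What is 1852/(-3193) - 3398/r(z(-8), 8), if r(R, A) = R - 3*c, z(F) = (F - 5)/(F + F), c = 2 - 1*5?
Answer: -173887788/501301 ≈ -346.87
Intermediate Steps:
c = -3 (c = 2 - 5 = -3)
z(F) = (-5 + F)/(2*F) (z(F) = (-5 + F)/((2*F)) = (-5 + F)*(1/(2*F)) = (-5 + F)/(2*F))
r(R, A) = 9 + R (r(R, A) = R - 3*(-3) = R + 9 = 9 + R)
1852/(-3193) - 3398/r(z(-8), 8) = 1852/(-3193) - 3398/(9 + (1/2)*(-5 - 8)/(-8)) = 1852*(-1/3193) - 3398/(9 + (1/2)*(-1/8)*(-13)) = -1852/3193 - 3398/(9 + 13/16) = -1852/3193 - 3398/157/16 = -1852/3193 - 3398*16/157 = -1852/3193 - 54368/157 = -173887788/501301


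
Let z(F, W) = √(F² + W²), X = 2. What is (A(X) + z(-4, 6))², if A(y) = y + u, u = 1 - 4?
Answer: 53 - 4*√13 ≈ 38.578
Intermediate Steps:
u = -3
A(y) = -3 + y (A(y) = y - 3 = -3 + y)
(A(X) + z(-4, 6))² = ((-3 + 2) + √((-4)² + 6²))² = (-1 + √(16 + 36))² = (-1 + √52)² = (-1 + 2*√13)²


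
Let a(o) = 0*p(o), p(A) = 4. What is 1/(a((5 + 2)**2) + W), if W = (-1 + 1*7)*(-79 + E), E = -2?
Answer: -1/486 ≈ -0.0020576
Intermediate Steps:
W = -486 (W = (-1 + 1*7)*(-79 - 2) = (-1 + 7)*(-81) = 6*(-81) = -486)
a(o) = 0 (a(o) = 0*4 = 0)
1/(a((5 + 2)**2) + W) = 1/(0 - 486) = 1/(-486) = -1/486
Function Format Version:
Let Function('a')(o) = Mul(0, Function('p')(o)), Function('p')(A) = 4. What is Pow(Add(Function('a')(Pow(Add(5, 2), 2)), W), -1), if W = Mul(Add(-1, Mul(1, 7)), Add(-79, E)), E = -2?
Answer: Rational(-1, 486) ≈ -0.0020576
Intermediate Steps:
W = -486 (W = Mul(Add(-1, Mul(1, 7)), Add(-79, -2)) = Mul(Add(-1, 7), -81) = Mul(6, -81) = -486)
Function('a')(o) = 0 (Function('a')(o) = Mul(0, 4) = 0)
Pow(Add(Function('a')(Pow(Add(5, 2), 2)), W), -1) = Pow(Add(0, -486), -1) = Pow(-486, -1) = Rational(-1, 486)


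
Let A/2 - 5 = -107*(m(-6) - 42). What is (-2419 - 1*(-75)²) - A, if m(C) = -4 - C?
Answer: -16614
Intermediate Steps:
A = 8570 (A = 10 + 2*(-107*((-4 - 1*(-6)) - 42)) = 10 + 2*(-107*((-4 + 6) - 42)) = 10 + 2*(-107*(2 - 42)) = 10 + 2*(-107*(-40)) = 10 + 2*4280 = 10 + 8560 = 8570)
(-2419 - 1*(-75)²) - A = (-2419 - 1*(-75)²) - 1*8570 = (-2419 - 1*5625) - 8570 = (-2419 - 5625) - 8570 = -8044 - 8570 = -16614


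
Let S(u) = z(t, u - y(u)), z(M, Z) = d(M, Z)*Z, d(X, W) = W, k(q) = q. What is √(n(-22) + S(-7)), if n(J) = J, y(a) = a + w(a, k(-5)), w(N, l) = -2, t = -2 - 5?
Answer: 3*I*√2 ≈ 4.2426*I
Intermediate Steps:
t = -7
y(a) = -2 + a (y(a) = a - 2 = -2 + a)
z(M, Z) = Z² (z(M, Z) = Z*Z = Z²)
S(u) = 4 (S(u) = (u - (-2 + u))² = (u + (2 - u))² = 2² = 4)
√(n(-22) + S(-7)) = √(-22 + 4) = √(-18) = 3*I*√2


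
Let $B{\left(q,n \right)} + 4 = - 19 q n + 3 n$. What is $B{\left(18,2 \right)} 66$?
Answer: $-45012$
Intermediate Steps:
$B{\left(q,n \right)} = -4 + 3 n - 19 n q$ ($B{\left(q,n \right)} = -4 + \left(- 19 q n + 3 n\right) = -4 - \left(- 3 n + 19 n q\right) = -4 + 3 n - 19 n q$)
$B{\left(18,2 \right)} 66 = \left(-4 + 3 \cdot 2 - 38 \cdot 18\right) 66 = \left(-4 + 6 - 684\right) 66 = \left(-682\right) 66 = -45012$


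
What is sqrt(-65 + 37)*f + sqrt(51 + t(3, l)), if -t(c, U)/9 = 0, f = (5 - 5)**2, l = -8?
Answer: sqrt(51) ≈ 7.1414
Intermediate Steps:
f = 0 (f = 0**2 = 0)
t(c, U) = 0 (t(c, U) = -9*0 = 0)
sqrt(-65 + 37)*f + sqrt(51 + t(3, l)) = sqrt(-65 + 37)*0 + sqrt(51 + 0) = sqrt(-28)*0 + sqrt(51) = (2*I*sqrt(7))*0 + sqrt(51) = 0 + sqrt(51) = sqrt(51)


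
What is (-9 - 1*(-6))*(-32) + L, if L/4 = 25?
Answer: 196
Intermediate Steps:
L = 100 (L = 4*25 = 100)
(-9 - 1*(-6))*(-32) + L = (-9 - 1*(-6))*(-32) + 100 = (-9 + 6)*(-32) + 100 = -3*(-32) + 100 = 96 + 100 = 196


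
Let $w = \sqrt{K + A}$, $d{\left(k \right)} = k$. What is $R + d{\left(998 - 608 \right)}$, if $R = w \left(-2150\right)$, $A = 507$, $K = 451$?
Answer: $390 - 2150 \sqrt{958} \approx -66156.0$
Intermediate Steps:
$w = \sqrt{958}$ ($w = \sqrt{451 + 507} = \sqrt{958} \approx 30.952$)
$R = - 2150 \sqrt{958}$ ($R = \sqrt{958} \left(-2150\right) = - 2150 \sqrt{958} \approx -66546.0$)
$R + d{\left(998 - 608 \right)} = - 2150 \sqrt{958} + \left(998 - 608\right) = - 2150 \sqrt{958} + 390 = 390 - 2150 \sqrt{958}$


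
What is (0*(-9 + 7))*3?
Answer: 0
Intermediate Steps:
(0*(-9 + 7))*3 = (0*(-2))*3 = 0*3 = 0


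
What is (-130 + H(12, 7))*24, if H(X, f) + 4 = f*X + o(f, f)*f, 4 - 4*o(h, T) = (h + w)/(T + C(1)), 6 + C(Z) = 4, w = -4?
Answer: -5286/5 ≈ -1057.2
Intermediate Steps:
C(Z) = -2 (C(Z) = -6 + 4 = -2)
o(h, T) = 1 - (-4 + h)/(4*(-2 + T)) (o(h, T) = 1 - (h - 4)/(4*(T - 2)) = 1 - (-4 + h)/(4*(-2 + T)))
H(X, f) = -4 + X*f + f*(-1 + 3*f/4)/(-2 + f) (H(X, f) = -4 + (f*X + ((-1 + f - f/4)/(-2 + f))*f) = -4 + (X*f + ((-1 + 3*f/4)/(-2 + f))*f) = -4 + (X*f + f*(-1 + 3*f/4)/(-2 + f)) = -4 + X*f + f*(-1 + 3*f/4)/(-2 + f))
(-130 + H(12, 7))*24 = (-130 + ((-4 + 12*7)*(-2 + 7) + (¼)*7*(-4 + 3*7))/(-2 + 7))*24 = (-130 + ((-4 + 84)*5 + (¼)*7*(-4 + 21))/5)*24 = (-130 + (80*5 + (¼)*7*17)/5)*24 = (-130 + (400 + 119/4)/5)*24 = (-130 + (⅕)*(1719/4))*24 = (-130 + 1719/20)*24 = -881/20*24 = -5286/5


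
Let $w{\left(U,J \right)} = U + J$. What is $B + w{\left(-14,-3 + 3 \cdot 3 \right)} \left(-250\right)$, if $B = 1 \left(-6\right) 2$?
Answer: $1988$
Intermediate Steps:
$B = -12$ ($B = \left(-6\right) 2 = -12$)
$w{\left(U,J \right)} = J + U$
$B + w{\left(-14,-3 + 3 \cdot 3 \right)} \left(-250\right) = -12 + \left(\left(-3 + 3 \cdot 3\right) - 14\right) \left(-250\right) = -12 + \left(\left(-3 + 9\right) - 14\right) \left(-250\right) = -12 + \left(6 - 14\right) \left(-250\right) = -12 - -2000 = -12 + 2000 = 1988$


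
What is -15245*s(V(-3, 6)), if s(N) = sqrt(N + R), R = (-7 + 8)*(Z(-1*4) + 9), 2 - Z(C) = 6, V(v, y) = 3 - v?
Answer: -15245*sqrt(11) ≈ -50562.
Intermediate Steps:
Z(C) = -4 (Z(C) = 2 - 1*6 = 2 - 6 = -4)
R = 5 (R = (-7 + 8)*(-4 + 9) = 1*5 = 5)
s(N) = sqrt(5 + N) (s(N) = sqrt(N + 5) = sqrt(5 + N))
-15245*s(V(-3, 6)) = -15245*sqrt(5 + (3 - 1*(-3))) = -15245*sqrt(5 + (3 + 3)) = -15245*sqrt(5 + 6) = -15245*sqrt(11)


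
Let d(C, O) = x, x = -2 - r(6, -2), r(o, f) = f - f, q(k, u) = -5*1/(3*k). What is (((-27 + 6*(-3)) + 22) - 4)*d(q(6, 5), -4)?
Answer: 54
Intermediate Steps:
q(k, u) = -5/(3*k)
r(o, f) = 0
x = -2 (x = -2 - 1*0 = -2 + 0 = -2)
d(C, O) = -2
(((-27 + 6*(-3)) + 22) - 4)*d(q(6, 5), -4) = (((-27 + 6*(-3)) + 22) - 4)*(-2) = (((-27 - 18) + 22) - 4)*(-2) = ((-45 + 22) - 4)*(-2) = (-23 - 4)*(-2) = -27*(-2) = 54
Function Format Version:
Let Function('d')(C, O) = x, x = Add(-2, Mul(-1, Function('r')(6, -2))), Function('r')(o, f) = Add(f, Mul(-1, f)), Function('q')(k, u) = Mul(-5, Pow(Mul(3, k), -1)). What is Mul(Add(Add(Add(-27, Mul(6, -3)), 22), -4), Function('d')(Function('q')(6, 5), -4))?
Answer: 54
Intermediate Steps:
Function('q')(k, u) = Mul(Rational(-5, 3), Pow(k, -1)) (Function('q')(k, u) = Mul(-5, Mul(Rational(1, 3), Pow(k, -1))) = Mul(Rational(-5, 3), Pow(k, -1)))
Function('r')(o, f) = 0
x = -2 (x = Add(-2, Mul(-1, 0)) = Add(-2, 0) = -2)
Function('d')(C, O) = -2
Mul(Add(Add(Add(-27, Mul(6, -3)), 22), -4), Function('d')(Function('q')(6, 5), -4)) = Mul(Add(Add(Add(-27, Mul(6, -3)), 22), -4), -2) = Mul(Add(Add(Add(-27, -18), 22), -4), -2) = Mul(Add(Add(-45, 22), -4), -2) = Mul(Add(-23, -4), -2) = Mul(-27, -2) = 54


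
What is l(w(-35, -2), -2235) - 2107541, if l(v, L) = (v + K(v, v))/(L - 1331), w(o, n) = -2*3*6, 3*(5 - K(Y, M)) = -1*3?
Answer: -3757745588/1783 ≈ -2.1075e+6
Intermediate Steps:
K(Y, M) = 6 (K(Y, M) = 5 - (-1)*3/3 = 5 - ⅓*(-3) = 5 + 1 = 6)
w(o, n) = -36 (w(o, n) = -6*6 = -36)
l(v, L) = (6 + v)/(-1331 + L) (l(v, L) = (v + 6)/(L - 1331) = (6 + v)/(-1331 + L))
l(w(-35, -2), -2235) - 2107541 = (6 - 36)/(-1331 - 2235) - 2107541 = -30/(-3566) - 2107541 = -1/3566*(-30) - 2107541 = 15/1783 - 2107541 = -3757745588/1783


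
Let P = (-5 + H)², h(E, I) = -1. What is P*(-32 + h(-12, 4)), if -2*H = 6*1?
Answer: -2112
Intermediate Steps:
H = -3 ≈ -3.0000
P = 64 (P = (-5 - 3)² = (-8)² = 64)
P*(-32 + h(-12, 4)) = 64*(-32 - 1) = 64*(-33) = -2112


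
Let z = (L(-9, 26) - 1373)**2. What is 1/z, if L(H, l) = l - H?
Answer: 1/1790244 ≈ 5.5858e-7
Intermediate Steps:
z = 1790244 (z = ((26 - 1*(-9)) - 1373)**2 = ((26 + 9) - 1373)**2 = (35 - 1373)**2 = (-1338)**2 = 1790244)
1/z = 1/1790244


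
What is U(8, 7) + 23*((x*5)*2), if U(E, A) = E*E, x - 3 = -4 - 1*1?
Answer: -396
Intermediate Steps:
x = -2 (x = 3 + (-4 - 1*1) = 3 + (-4 - 1) = 3 - 5 = -2)
U(E, A) = E²
U(8, 7) + 23*((x*5)*2) = 8² + 23*(-2*5*2) = 64 + 23*(-10*2) = 64 + 23*(-20) = 64 - 460 = -396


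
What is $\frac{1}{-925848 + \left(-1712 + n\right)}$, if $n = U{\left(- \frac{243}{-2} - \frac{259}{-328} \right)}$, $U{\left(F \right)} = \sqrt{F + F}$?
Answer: $- \frac{152119840}{141100278750289} - \frac{2 \sqrt{1644551}}{141100278750289} \approx -1.0781 \cdot 10^{-6}$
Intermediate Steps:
$U{\left(F \right)} = \sqrt{2} \sqrt{F}$ ($U{\left(F \right)} = \sqrt{2 F} = \sqrt{2} \sqrt{F}$)
$n = \frac{\sqrt{1644551}}{82}$ ($n = \sqrt{2} \sqrt{- \frac{243}{-2} - \frac{259}{-328}} = \sqrt{2} \sqrt{\left(-243\right) \left(- \frac{1}{2}\right) - - \frac{259}{328}} = \sqrt{2} \sqrt{\frac{243}{2} + \frac{259}{328}} = \sqrt{2} \sqrt{\frac{40111}{328}} = \sqrt{2} \frac{\sqrt{3289102}}{164} = \frac{\sqrt{1644551}}{82} \approx 15.639$)
$\frac{1}{-925848 + \left(-1712 + n\right)} = \frac{1}{-925848 - \left(1712 - \frac{\sqrt{1644551}}{82}\right)} = \frac{1}{-927560 + \frac{\sqrt{1644551}}{82}}$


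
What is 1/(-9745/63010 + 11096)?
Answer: 12602/139829843 ≈ 9.0124e-5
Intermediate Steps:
1/(-9745/63010 + 11096) = 1/(-9745*1/63010 + 11096) = 1/(-1949/12602 + 11096) = 1/(139829843/12602) = 12602/139829843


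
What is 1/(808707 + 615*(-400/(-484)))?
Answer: 121/97915047 ≈ 1.2358e-6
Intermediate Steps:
1/(808707 + 615*(-400/(-484))) = 1/(808707 + 615*(-400*(-1/484))) = 1/(808707 + 615*(100/121)) = 1/(808707 + 61500/121) = 1/(97915047/121) = 121/97915047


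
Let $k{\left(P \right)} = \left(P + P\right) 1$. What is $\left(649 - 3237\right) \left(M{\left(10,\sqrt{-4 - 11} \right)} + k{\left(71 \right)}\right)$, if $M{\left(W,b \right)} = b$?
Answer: $-367496 - 2588 i \sqrt{15} \approx -3.675 \cdot 10^{5} - 10023.0 i$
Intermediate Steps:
$k{\left(P \right)} = 2 P$ ($k{\left(P \right)} = 2 P 1 = 2 P$)
$\left(649 - 3237\right) \left(M{\left(10,\sqrt{-4 - 11} \right)} + k{\left(71 \right)}\right) = \left(649 - 3237\right) \left(\sqrt{-4 - 11} + 2 \cdot 71\right) = - 2588 \left(\sqrt{-15} + 142\right) = - 2588 \left(i \sqrt{15} + 142\right) = - 2588 \left(142 + i \sqrt{15}\right) = -367496 - 2588 i \sqrt{15}$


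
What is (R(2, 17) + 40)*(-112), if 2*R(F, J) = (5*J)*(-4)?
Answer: 14560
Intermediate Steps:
R(F, J) = -10*J (R(F, J) = ((5*J)*(-4))/2 = (-20*J)/2 = -10*J)
(R(2, 17) + 40)*(-112) = (-10*17 + 40)*(-112) = (-170 + 40)*(-112) = -130*(-112) = 14560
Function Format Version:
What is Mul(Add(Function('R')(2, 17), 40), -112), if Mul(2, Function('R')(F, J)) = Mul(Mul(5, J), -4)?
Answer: 14560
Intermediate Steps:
Function('R')(F, J) = Mul(-10, J) (Function('R')(F, J) = Mul(Rational(1, 2), Mul(Mul(5, J), -4)) = Mul(Rational(1, 2), Mul(-20, J)) = Mul(-10, J))
Mul(Add(Function('R')(2, 17), 40), -112) = Mul(Add(Mul(-10, 17), 40), -112) = Mul(Add(-170, 40), -112) = Mul(-130, -112) = 14560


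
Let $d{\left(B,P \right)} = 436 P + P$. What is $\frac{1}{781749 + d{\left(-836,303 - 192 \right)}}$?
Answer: $\frac{1}{830256} \approx 1.2044 \cdot 10^{-6}$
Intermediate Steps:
$d{\left(B,P \right)} = 437 P$
$\frac{1}{781749 + d{\left(-836,303 - 192 \right)}} = \frac{1}{781749 + 437 \left(303 - 192\right)} = \frac{1}{781749 + 437 \cdot 111} = \frac{1}{781749 + 48507} = \frac{1}{830256}$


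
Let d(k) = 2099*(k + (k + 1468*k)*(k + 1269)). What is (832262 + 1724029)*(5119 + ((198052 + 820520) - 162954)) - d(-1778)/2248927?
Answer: 4948298348316801069/2248927 ≈ 2.2003e+12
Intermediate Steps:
d(k) = 2099*k + 3083431*k*(1269 + k) (d(k) = 2099*(k + (1469*k)*(1269 + k)) = 2099*(k + 1469*k*(1269 + k)) = 2099*k + 3083431*k*(1269 + k))
(832262 + 1724029)*(5119 + ((198052 + 820520) - 162954)) - d(-1778)/2248927 = (832262 + 1724029)*(5119 + ((198052 + 820520) - 162954)) - 2099*(-1778)*(1864162 + 1469*(-1778))/2248927 = 2556291*(5119 + (1018572 - 162954)) - 2099*(-1778)*(1864162 - 2611882)/2248927 = 2556291*(5119 + 855618) - 2099*(-1778)*(-747720)/2248927 = 2556291*860737 - 2790507489840/2248927 = 2200294246467 - 1*2790507489840/2248927 = 2200294246467 - 2790507489840/2248927 = 4948298348316801069/2248927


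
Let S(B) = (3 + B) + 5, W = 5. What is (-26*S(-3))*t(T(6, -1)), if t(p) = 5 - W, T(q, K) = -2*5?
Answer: 0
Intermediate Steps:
S(B) = 8 + B
T(q, K) = -10
t(p) = 0 (t(p) = 5 - 1*5 = 5 - 5 = 0)
(-26*S(-3))*t(T(6, -1)) = -26*(8 - 3)*0 = -26*5*0 = -130*0 = 0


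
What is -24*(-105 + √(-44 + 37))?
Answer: 2520 - 24*I*√7 ≈ 2520.0 - 63.498*I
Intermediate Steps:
-24*(-105 + √(-44 + 37)) = -24*(-105 + √(-7)) = -24*(-105 + I*√7) = 2520 - 24*I*√7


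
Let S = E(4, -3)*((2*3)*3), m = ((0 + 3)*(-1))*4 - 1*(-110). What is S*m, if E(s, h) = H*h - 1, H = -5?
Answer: 24696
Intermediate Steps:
E(s, h) = -1 - 5*h (E(s, h) = -5*h - 1 = -1 - 5*h)
m = 98 (m = (3*(-1))*4 + 110 = -3*4 + 110 = -12 + 110 = 98)
S = 252 (S = (-1 - 5*(-3))*((2*3)*3) = (-1 + 15)*(6*3) = 14*18 = 252)
S*m = 252*98 = 24696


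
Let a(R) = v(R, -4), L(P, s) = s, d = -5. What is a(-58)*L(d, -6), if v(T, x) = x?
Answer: 24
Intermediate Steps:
a(R) = -4
a(-58)*L(d, -6) = -4*(-6) = 24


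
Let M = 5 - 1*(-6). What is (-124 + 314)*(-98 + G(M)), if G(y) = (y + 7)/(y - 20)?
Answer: -19000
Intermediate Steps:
M = 11 (M = 5 + 6 = 11)
G(y) = (7 + y)/(-20 + y)
(-124 + 314)*(-98 + G(M)) = (-124 + 314)*(-98 + (7 + 11)/(-20 + 11)) = 190*(-98 + 18/(-9)) = 190*(-98 - 1/9*18) = 190*(-98 - 2) = 190*(-100) = -19000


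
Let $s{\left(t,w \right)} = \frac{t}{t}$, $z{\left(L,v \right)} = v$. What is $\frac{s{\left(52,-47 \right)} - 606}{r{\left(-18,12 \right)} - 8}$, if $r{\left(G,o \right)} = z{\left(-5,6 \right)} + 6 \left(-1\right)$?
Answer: $\frac{605}{8} \approx 75.625$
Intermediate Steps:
$s{\left(t,w \right)} = 1$
$r{\left(G,o \right)} = 0$ ($r{\left(G,o \right)} = 6 + 6 \left(-1\right) = 6 - 6 = 0$)
$\frac{s{\left(52,-47 \right)} - 606}{r{\left(-18,12 \right)} - 8} = \frac{1 - 606}{0 - 8} = - \frac{605}{-8} = \left(-605\right) \left(- \frac{1}{8}\right) = \frac{605}{8}$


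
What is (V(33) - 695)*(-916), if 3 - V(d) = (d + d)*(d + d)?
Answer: 4623968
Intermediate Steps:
V(d) = 3 - 4*d² (V(d) = 3 - (d + d)*(d + d) = 3 - 2*d*2*d = 3 - 4*d²)
(V(33) - 695)*(-916) = ((3 - 4*33²) - 695)*(-916) = ((3 - 4*1089) - 695)*(-916) = ((3 - 4356) - 695)*(-916) = (-4353 - 695)*(-916) = -5048*(-916) = 4623968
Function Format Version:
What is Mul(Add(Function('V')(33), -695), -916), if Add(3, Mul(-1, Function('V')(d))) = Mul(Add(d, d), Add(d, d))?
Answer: 4623968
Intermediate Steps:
Function('V')(d) = Add(3, Mul(-4, Pow(d, 2))) (Function('V')(d) = Add(3, Mul(-1, Mul(Add(d, d), Add(d, d)))) = Add(3, Mul(-1, Mul(Mul(2, d), Mul(2, d)))) = Add(3, Mul(-1, Mul(4, Pow(d, 2)))) = Add(3, Mul(-4, Pow(d, 2))))
Mul(Add(Function('V')(33), -695), -916) = Mul(Add(Add(3, Mul(-4, Pow(33, 2))), -695), -916) = Mul(Add(Add(3, Mul(-4, 1089)), -695), -916) = Mul(Add(Add(3, -4356), -695), -916) = Mul(Add(-4353, -695), -916) = Mul(-5048, -916) = 4623968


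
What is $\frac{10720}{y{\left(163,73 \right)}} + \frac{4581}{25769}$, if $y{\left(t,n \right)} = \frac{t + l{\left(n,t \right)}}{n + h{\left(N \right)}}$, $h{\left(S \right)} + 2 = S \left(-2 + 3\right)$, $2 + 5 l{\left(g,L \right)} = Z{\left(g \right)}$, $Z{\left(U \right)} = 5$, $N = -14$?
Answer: $\frac{39366598029}{10539521} \approx 3735.1$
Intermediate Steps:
$l{\left(g,L \right)} = \frac{3}{5}$ ($l{\left(g,L \right)} = - \frac{2}{5} + \frac{1}{5} \cdot 5 = - \frac{2}{5} + 1 = \frac{3}{5}$)
$h{\left(S \right)} = -2 + S$ ($h{\left(S \right)} = -2 + S \left(-2 + 3\right) = -2 + S 1 = -2 + S$)
$y{\left(t,n \right)} = \frac{\frac{3}{5} + t}{-16 + n}$ ($y{\left(t,n \right)} = \frac{t + \frac{3}{5}}{n - 16} = \frac{\frac{3}{5} + t}{n - 16} = \frac{\frac{3}{5} + t}{-16 + n}$)
$\frac{10720}{y{\left(163,73 \right)}} + \frac{4581}{25769} = \frac{10720}{\frac{1}{-16 + 73} \left(\frac{3}{5} + 163\right)} + \frac{4581}{25769} = \frac{10720}{\frac{1}{57} \cdot \frac{818}{5}} + 4581 \cdot \frac{1}{25769} = \frac{10720}{\frac{1}{57} \cdot \frac{818}{5}} + \frac{4581}{25769} = \frac{10720}{\frac{818}{285}} + \frac{4581}{25769} = 10720 \cdot \frac{285}{818} + \frac{4581}{25769} = \frac{1527600}{409} + \frac{4581}{25769} = \frac{39366598029}{10539521}$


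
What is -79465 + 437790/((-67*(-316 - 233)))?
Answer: -974174435/12261 ≈ -79453.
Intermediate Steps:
-79465 + 437790/((-67*(-316 - 233))) = -79465 + 437790/((-67*(-549))) = -79465 + 437790/36783 = -79465 + 437790*(1/36783) = -79465 + 145930/12261 = -974174435/12261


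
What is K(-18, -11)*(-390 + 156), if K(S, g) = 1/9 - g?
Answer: -2600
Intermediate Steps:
K(S, g) = 1/9 - g
K(-18, -11)*(-390 + 156) = (1/9 - 1*(-11))*(-390 + 156) = (1/9 + 11)*(-234) = (100/9)*(-234) = -2600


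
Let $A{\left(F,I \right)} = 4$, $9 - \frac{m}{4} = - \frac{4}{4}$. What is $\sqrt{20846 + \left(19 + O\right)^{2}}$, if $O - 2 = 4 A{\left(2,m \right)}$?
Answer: $\sqrt{22215} \approx 149.05$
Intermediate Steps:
$m = 40$ ($m = 36 - 4 \left(- \frac{4}{4}\right) = 36 - 4 \left(\left(-4\right) \frac{1}{4}\right) = 36 - -4 = 36 + 4 = 40$)
$O = 18$ ($O = 2 + 4 \cdot 4 = 2 + 16 = 18$)
$\sqrt{20846 + \left(19 + O\right)^{2}} = \sqrt{20846 + \left(19 + 18\right)^{2}} = \sqrt{20846 + 37^{2}} = \sqrt{20846 + 1369} = \sqrt{22215}$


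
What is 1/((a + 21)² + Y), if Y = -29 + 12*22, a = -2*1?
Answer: 1/596 ≈ 0.0016779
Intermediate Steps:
a = -2
Y = 235 (Y = -29 + 264 = 235)
1/((a + 21)² + Y) = 1/((-2 + 21)² + 235) = 1/(19² + 235) = 1/(361 + 235) = 1/596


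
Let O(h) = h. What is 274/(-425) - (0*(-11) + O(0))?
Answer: -274/425 ≈ -0.64471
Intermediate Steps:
274/(-425) - (0*(-11) + O(0)) = 274/(-425) - (0*(-11) + 0) = 274*(-1/425) - (0 + 0) = -274/425 - 1*0 = -274/425 + 0 = -274/425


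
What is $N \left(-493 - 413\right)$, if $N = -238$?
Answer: $215628$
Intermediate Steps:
$N \left(-493 - 413\right) = - 238 \left(-493 - 413\right) = \left(-238\right) \left(-906\right) = 215628$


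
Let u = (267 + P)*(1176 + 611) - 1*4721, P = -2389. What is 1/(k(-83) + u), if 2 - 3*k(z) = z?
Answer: -3/11390120 ≈ -2.6339e-7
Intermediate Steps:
k(z) = ⅔ - z/3
u = -3796735 (u = (267 - 2389)*(1176 + 611) - 1*4721 = -2122*1787 - 4721 = -3792014 - 4721 = -3796735)
1/(k(-83) + u) = 1/((⅔ - ⅓*(-83)) - 3796735) = 1/((⅔ + 83/3) - 3796735) = 1/(85/3 - 3796735) = 1/(-11390120/3) = -3/11390120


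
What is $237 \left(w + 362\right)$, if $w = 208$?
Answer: $135090$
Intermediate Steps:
$237 \left(w + 362\right) = 237 \left(208 + 362\right) = 237 \cdot 570 = 135090$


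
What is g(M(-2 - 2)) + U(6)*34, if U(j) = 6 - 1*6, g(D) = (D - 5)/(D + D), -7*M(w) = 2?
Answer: 37/4 ≈ 9.2500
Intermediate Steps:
M(w) = -2/7 (M(w) = -1/7*2 = -2/7)
g(D) = (-5 + D)/(2*D) (g(D) = (-5 + D)/((2*D)) = (-5 + D)*(1/(2*D)) = (-5 + D)/(2*D))
U(j) = 0 (U(j) = 6 - 6 = 0)
g(M(-2 - 2)) + U(6)*34 = (-5 - 2/7)/(2*(-2/7)) + 0*34 = (1/2)*(-7/2)*(-37/7) + 0 = 37/4 + 0 = 37/4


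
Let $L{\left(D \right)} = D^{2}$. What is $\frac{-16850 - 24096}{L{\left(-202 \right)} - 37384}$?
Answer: $- \frac{20473}{1710} \approx -11.973$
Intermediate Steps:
$\frac{-16850 - 24096}{L{\left(-202 \right)} - 37384} = \frac{-16850 - 24096}{\left(-202\right)^{2} - 37384} = - \frac{40946}{40804 - 37384} = - \frac{40946}{3420} = \left(-40946\right) \frac{1}{3420} = - \frac{20473}{1710}$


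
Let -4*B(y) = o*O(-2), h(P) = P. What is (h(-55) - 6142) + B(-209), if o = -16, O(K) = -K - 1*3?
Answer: -6201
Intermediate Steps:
O(K) = -3 - K (O(K) = -K - 3 = -3 - K)
B(y) = -4 (B(y) = -(-4)*(-3 - 1*(-2)) = -(-4)*(-3 + 2) = -(-4)*(-1) = -¼*16 = -4)
(h(-55) - 6142) + B(-209) = (-55 - 6142) - 4 = -6197 - 4 = -6201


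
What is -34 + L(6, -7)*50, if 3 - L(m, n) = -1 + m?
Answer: -134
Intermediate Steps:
L(m, n) = 4 - m (L(m, n) = 3 - (-1 + m) = 3 + (1 - m) = 4 - m)
-34 + L(6, -7)*50 = -34 + (4 - 1*6)*50 = -34 + (4 - 6)*50 = -34 - 2*50 = -34 - 100 = -134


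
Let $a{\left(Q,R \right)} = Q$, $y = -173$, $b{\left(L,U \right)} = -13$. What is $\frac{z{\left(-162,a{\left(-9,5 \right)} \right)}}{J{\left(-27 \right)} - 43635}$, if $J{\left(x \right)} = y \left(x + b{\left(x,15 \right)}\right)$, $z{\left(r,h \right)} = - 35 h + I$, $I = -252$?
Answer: $- \frac{9}{5245} \approx -0.0017159$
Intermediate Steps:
$z{\left(r,h \right)} = -252 - 35 h$ ($z{\left(r,h \right)} = - 35 h - 252 = -252 - 35 h$)
$J{\left(x \right)} = 2249 - 173 x$ ($J{\left(x \right)} = - 173 \left(x - 13\right) = - 173 \left(-13 + x\right) = 2249 - 173 x$)
$\frac{z{\left(-162,a{\left(-9,5 \right)} \right)}}{J{\left(-27 \right)} - 43635} = \frac{-252 - -315}{\left(2249 - -4671\right) - 43635} = \frac{-252 + 315}{\left(2249 + 4671\right) - 43635} = \frac{63}{6920 - 43635} = \frac{63}{-36715} = 63 \left(- \frac{1}{36715}\right) = - \frac{9}{5245}$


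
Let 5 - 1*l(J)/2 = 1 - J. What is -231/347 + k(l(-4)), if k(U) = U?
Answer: -231/347 ≈ -0.66571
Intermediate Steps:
l(J) = 8 + 2*J (l(J) = 10 - 2*(1 - J) = 10 + (-2 + 2*J) = 8 + 2*J)
-231/347 + k(l(-4)) = -231/347 + (8 + 2*(-4)) = (1/347)*(-231) + (8 - 8) = -231/347 + 0 = -231/347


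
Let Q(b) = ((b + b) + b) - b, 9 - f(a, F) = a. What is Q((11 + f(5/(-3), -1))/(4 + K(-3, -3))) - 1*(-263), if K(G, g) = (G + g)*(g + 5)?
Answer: 3091/12 ≈ 257.58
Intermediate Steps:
f(a, F) = 9 - a
K(G, g) = (5 + g)*(G + g) (K(G, g) = (G + g)*(5 + g) = (5 + g)*(G + g))
Q(b) = 2*b (Q(b) = (2*b + b) - b = 3*b - b = 2*b)
Q((11 + f(5/(-3), -1))/(4 + K(-3, -3))) - 1*(-263) = 2*((11 + (9 - 5/(-3)))/(4 + ((-3)**2 + 5*(-3) + 5*(-3) - 3*(-3)))) - 1*(-263) = 2*((11 + (9 - 5*(-1)/3))/(4 + (9 - 15 - 15 + 9))) + 263 = 2*((11 + (9 - 1*(-5/3)))/(4 - 12)) + 263 = 2*((11 + (9 + 5/3))/(-8)) + 263 = 2*((11 + 32/3)*(-1/8)) + 263 = 2*((65/3)*(-1/8)) + 263 = 2*(-65/24) + 263 = -65/12 + 263 = 3091/12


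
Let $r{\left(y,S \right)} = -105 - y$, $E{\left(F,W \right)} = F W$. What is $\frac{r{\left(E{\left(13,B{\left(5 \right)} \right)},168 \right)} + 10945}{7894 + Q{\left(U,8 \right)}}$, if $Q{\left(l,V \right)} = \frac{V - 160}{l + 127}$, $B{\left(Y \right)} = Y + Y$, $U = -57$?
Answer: $\frac{187425}{138107} \approx 1.3571$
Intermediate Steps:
$B{\left(Y \right)} = 2 Y$
$Q{\left(l,V \right)} = \frac{-160 + V}{127 + l}$
$\frac{r{\left(E{\left(13,B{\left(5 \right)} \right)},168 \right)} + 10945}{7894 + Q{\left(U,8 \right)}} = \frac{\left(-105 - 13 \cdot 2 \cdot 5\right) + 10945}{7894 + \frac{-160 + 8}{127 - 57}} = \frac{\left(-105 - 13 \cdot 10\right) + 10945}{7894 + \frac{1}{70} \left(-152\right)} = \frac{\left(-105 - 130\right) + 10945}{7894 + \frac{1}{70} \left(-152\right)} = \frac{\left(-105 - 130\right) + 10945}{7894 - \frac{76}{35}} = \frac{-235 + 10945}{\frac{276214}{35}} = 10710 \cdot \frac{35}{276214} = \frac{187425}{138107}$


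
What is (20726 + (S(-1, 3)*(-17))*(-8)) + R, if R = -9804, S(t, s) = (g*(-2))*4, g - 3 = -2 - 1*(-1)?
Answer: 8746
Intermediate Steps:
g = 2 (g = 3 + (-2 - 1*(-1)) = 3 + (-2 + 1) = 3 - 1 = 2)
S(t, s) = -16 (S(t, s) = (2*(-2))*4 = -4*4 = -16)
(20726 + (S(-1, 3)*(-17))*(-8)) + R = (20726 - 16*(-17)*(-8)) - 9804 = (20726 + 272*(-8)) - 9804 = (20726 - 2176) - 9804 = 18550 - 9804 = 8746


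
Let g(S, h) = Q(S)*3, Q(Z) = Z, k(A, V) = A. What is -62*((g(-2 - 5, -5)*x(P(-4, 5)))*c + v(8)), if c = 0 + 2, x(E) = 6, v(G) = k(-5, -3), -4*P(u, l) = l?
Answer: 15934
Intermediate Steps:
P(u, l) = -l/4
g(S, h) = 3*S (g(S, h) = S*3 = 3*S)
v(G) = -5
c = 2
-62*((g(-2 - 5, -5)*x(P(-4, 5)))*c + v(8)) = -62*(((3*(-2 - 5))*6)*2 - 5) = -62*(((3*(-7))*6)*2 - 5) = -62*(-21*6*2 - 5) = -62*(-126*2 - 5) = -62*(-252 - 5) = -62*(-257) = 15934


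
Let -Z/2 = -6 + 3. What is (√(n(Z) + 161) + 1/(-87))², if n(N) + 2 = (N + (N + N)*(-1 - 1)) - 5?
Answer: 1029385/7569 - 4*√34/87 ≈ 135.73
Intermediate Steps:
Z = 6 (Z = -2*(-6 + 3) = -2*(-3) = 6)
n(N) = -7 - 3*N (n(N) = -2 + ((N + (N + N)*(-1 - 1)) - 5) = -2 + ((N + (2*N)*(-2)) - 5) = -2 + ((N - 4*N) - 5) = -2 + (-3*N - 5) = -2 + (-5 - 3*N) = -7 - 3*N)
(√(n(Z) + 161) + 1/(-87))² = (√((-7 - 3*6) + 161) + 1/(-87))² = (√((-7 - 18) + 161) - 1/87)² = (√(-25 + 161) - 1/87)² = (√136 - 1/87)² = (2*√34 - 1/87)² = (-1/87 + 2*√34)²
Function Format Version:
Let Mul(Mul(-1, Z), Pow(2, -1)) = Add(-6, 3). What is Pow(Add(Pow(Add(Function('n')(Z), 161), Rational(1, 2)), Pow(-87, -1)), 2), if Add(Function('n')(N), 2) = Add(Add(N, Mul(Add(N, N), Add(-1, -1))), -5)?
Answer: Add(Rational(1029385, 7569), Mul(Rational(-4, 87), Pow(34, Rational(1, 2)))) ≈ 135.73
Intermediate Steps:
Z = 6 (Z = Mul(-2, Add(-6, 3)) = Mul(-2, -3) = 6)
Function('n')(N) = Add(-7, Mul(-3, N)) (Function('n')(N) = Add(-2, Add(Add(N, Mul(Add(N, N), Add(-1, -1))), -5)) = Add(-2, Add(Add(N, Mul(Mul(2, N), -2)), -5)) = Add(-2, Add(Add(N, Mul(-4, N)), -5)) = Add(-2, Add(Mul(-3, N), -5)) = Add(-2, Add(-5, Mul(-3, N))) = Add(-7, Mul(-3, N)))
Pow(Add(Pow(Add(Function('n')(Z), 161), Rational(1, 2)), Pow(-87, -1)), 2) = Pow(Add(Pow(Add(Add(-7, Mul(-3, 6)), 161), Rational(1, 2)), Pow(-87, -1)), 2) = Pow(Add(Pow(Add(Add(-7, -18), 161), Rational(1, 2)), Rational(-1, 87)), 2) = Pow(Add(Pow(Add(-25, 161), Rational(1, 2)), Rational(-1, 87)), 2) = Pow(Add(Pow(136, Rational(1, 2)), Rational(-1, 87)), 2) = Pow(Add(Mul(2, Pow(34, Rational(1, 2))), Rational(-1, 87)), 2) = Pow(Add(Rational(-1, 87), Mul(2, Pow(34, Rational(1, 2)))), 2)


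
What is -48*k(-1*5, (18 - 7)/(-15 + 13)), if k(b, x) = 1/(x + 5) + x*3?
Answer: 888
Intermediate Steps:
k(b, x) = 1/(5 + x) + 3*x
-48*k(-1*5, (18 - 7)/(-15 + 13)) = -48*(1 + 3*((18 - 7)/(-15 + 13))**2 + 15*((18 - 7)/(-15 + 13)))/(5 + (18 - 7)/(-15 + 13)) = -48*(1 + 3*(11/(-2))**2 + 15*(11/(-2)))/(5 + 11/(-2)) = -48*(1 + 3*(11*(-1/2))**2 + 15*(11*(-1/2)))/(5 + 11*(-1/2)) = -48*(1 + 3*(-11/2)**2 + 15*(-11/2))/(5 - 11/2) = -48*(1 + 3*(121/4) - 165/2)/(-1/2) = -(-96)*(1 + 363/4 - 165/2) = -(-96)*37/4 = -48*(-37/2) = 888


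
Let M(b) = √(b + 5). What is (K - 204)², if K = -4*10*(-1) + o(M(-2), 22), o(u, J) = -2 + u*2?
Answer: 27568 - 664*√3 ≈ 26418.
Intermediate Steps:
M(b) = √(5 + b)
o(u, J) = -2 + 2*u
K = 38 + 2*√3 (K = -4*10*(-1) + (-2 + 2*√(5 - 2)) = -40*(-1) + (-2 + 2*√3) = 40 + (-2 + 2*√3) = 38 + 2*√3 ≈ 41.464)
(K - 204)² = ((38 + 2*√3) - 204)² = (-166 + 2*√3)²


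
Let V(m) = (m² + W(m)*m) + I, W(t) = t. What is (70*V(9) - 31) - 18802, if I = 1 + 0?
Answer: -7423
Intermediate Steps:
I = 1
V(m) = 1 + 2*m² (V(m) = (m² + m*m) + 1 = (m² + m²) + 1 = 2*m² + 1 = 1 + 2*m²)
(70*V(9) - 31) - 18802 = (70*(1 + 2*9²) - 31) - 18802 = (70*(1 + 2*81) - 31) - 18802 = (70*(1 + 162) - 31) - 18802 = (70*163 - 31) - 18802 = (11410 - 31) - 18802 = 11379 - 18802 = -7423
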